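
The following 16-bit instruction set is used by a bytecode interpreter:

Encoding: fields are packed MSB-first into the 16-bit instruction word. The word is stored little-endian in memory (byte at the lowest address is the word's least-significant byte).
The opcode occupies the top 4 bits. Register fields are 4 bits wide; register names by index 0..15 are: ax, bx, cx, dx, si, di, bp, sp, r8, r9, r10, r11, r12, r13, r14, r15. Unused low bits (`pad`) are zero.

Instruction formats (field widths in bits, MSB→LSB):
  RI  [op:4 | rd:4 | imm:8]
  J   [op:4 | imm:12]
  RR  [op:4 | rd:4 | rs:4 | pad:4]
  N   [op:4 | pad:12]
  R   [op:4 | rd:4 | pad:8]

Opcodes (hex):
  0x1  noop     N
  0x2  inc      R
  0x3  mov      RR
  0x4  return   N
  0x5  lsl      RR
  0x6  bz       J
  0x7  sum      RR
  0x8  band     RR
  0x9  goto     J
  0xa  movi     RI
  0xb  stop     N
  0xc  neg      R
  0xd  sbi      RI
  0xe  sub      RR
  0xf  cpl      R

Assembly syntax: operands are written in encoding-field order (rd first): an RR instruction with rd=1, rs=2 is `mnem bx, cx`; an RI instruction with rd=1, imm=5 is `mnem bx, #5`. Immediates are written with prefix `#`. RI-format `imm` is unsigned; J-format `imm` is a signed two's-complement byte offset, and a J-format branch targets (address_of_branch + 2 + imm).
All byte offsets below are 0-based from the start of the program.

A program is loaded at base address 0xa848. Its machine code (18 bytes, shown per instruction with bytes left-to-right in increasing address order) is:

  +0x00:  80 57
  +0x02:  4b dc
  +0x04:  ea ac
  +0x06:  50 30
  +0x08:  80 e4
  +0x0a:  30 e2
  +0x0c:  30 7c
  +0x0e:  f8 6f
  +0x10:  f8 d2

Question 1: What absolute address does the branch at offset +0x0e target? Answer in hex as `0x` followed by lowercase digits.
0xa850

+0x0e: f8 6f ⇒ word 0x6ff8 (little)
  opcode bits[15:12]=0x6: bz/J
  imm: (w>>0)&0xfff=0xff8 (s12→-8) → #-8
  target = base 0xa848 + off 0x0e + 2 + imm -8 = 0xa850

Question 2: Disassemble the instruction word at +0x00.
lsl sp, r8

@+00  little-endian(80 57) = 0x5780
  top 4b → 0x5 → lsl [RR]
  rd: (w>>8)&0xf=0x7 → sp
  rs: (w>>4)&0xf=0x8 → r8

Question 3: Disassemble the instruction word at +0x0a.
sub cx, dx

off 0x0a: read 30 e2 as little → 0xe230
  op=0xe230>>12=0xe ⇒ sub (RR)
  rd: (w>>8)&0xf=0x2 → cx
  rs: (w>>4)&0xf=0x3 → dx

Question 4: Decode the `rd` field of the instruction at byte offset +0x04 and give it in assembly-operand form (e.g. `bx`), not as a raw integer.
r12

+0x04: ea ac ⇒ word 0xacea (little)
  top 4b → 0xa → movi [RI]
  rd@[11:8]=0xc ⇒ r12
  imm@[7:0]=0xea ⇒ #234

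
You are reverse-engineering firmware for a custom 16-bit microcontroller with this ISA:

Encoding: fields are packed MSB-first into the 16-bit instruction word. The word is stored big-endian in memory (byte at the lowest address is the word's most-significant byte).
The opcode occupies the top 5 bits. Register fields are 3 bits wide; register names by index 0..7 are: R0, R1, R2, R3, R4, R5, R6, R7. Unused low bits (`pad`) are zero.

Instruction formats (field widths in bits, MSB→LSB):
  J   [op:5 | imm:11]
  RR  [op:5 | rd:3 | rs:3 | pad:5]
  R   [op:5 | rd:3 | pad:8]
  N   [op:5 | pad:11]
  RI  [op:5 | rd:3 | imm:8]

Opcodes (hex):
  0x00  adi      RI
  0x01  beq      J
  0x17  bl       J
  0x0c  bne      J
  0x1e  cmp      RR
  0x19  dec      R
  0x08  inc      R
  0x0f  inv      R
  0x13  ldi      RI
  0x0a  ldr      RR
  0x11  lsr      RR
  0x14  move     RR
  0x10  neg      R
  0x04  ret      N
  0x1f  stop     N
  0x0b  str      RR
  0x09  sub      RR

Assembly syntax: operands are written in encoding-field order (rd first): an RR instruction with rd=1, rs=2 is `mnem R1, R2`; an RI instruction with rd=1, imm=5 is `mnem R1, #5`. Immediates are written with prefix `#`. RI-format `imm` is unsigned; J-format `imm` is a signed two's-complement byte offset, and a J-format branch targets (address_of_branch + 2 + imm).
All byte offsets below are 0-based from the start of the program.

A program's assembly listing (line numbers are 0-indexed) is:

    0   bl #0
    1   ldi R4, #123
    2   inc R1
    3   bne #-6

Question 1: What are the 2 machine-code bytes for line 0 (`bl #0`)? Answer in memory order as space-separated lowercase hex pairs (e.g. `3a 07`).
b8 00

line 0 (bl): pack op=0x17:5|imm=0:11 = 0xb800; big→ b8 00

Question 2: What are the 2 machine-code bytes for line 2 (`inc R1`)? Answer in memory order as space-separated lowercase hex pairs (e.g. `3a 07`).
41 00

line 2 (inc): pack op=0x8:5|rd=1:3|pad=0:8 = 0x4100; big→ 41 00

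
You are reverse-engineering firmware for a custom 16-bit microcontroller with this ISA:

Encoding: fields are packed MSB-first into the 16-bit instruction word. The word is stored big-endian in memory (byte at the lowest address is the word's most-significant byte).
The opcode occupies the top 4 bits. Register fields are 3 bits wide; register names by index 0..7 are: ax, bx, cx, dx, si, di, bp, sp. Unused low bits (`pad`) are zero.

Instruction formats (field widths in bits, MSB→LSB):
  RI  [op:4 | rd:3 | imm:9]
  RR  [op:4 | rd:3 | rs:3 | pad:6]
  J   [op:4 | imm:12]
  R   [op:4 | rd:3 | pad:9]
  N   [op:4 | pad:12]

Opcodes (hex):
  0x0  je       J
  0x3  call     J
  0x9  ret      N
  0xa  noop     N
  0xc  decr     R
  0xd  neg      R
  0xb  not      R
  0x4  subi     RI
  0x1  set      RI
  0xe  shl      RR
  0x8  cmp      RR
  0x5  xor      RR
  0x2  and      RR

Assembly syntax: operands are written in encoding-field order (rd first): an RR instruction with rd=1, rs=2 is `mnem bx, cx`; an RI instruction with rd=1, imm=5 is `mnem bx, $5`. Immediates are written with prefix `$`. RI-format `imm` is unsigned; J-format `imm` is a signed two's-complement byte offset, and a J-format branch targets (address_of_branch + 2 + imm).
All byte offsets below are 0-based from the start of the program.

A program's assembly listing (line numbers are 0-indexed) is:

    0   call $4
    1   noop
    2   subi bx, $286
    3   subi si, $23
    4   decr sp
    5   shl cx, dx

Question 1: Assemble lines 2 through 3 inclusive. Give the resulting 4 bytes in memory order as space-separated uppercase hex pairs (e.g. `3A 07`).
43 1E 48 17

L2: subi op=0x4:4|rd=1:3|imm=286:9 ⇒ 0x431e ⇒ big 43 1e
L3: subi op=0x4:4|rd=4:3|imm=23:9 ⇒ 0x4817 ⇒ big 48 17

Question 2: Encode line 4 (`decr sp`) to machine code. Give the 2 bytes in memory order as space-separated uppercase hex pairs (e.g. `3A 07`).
4. decr fields op=0xc:4|rd=7:3|pad=0:9 → word ce00h → ce 00

CE 00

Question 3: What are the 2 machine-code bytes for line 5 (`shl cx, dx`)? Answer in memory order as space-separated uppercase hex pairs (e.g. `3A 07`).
line 5 (shl): pack op=0xe:4|rd=2:3|rs=3:3|pad=0:6 = 0xe4c0; big→ e4 c0

E4 C0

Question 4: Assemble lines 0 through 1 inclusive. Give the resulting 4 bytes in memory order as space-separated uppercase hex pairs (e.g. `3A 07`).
line 0 (call): pack op=0x3:4|imm=4:12 = 0x3004; big→ 30 04
line 1 (noop): pack op=0xa:4|pad=0:12 = 0xa000; big→ a0 00

30 04 A0 00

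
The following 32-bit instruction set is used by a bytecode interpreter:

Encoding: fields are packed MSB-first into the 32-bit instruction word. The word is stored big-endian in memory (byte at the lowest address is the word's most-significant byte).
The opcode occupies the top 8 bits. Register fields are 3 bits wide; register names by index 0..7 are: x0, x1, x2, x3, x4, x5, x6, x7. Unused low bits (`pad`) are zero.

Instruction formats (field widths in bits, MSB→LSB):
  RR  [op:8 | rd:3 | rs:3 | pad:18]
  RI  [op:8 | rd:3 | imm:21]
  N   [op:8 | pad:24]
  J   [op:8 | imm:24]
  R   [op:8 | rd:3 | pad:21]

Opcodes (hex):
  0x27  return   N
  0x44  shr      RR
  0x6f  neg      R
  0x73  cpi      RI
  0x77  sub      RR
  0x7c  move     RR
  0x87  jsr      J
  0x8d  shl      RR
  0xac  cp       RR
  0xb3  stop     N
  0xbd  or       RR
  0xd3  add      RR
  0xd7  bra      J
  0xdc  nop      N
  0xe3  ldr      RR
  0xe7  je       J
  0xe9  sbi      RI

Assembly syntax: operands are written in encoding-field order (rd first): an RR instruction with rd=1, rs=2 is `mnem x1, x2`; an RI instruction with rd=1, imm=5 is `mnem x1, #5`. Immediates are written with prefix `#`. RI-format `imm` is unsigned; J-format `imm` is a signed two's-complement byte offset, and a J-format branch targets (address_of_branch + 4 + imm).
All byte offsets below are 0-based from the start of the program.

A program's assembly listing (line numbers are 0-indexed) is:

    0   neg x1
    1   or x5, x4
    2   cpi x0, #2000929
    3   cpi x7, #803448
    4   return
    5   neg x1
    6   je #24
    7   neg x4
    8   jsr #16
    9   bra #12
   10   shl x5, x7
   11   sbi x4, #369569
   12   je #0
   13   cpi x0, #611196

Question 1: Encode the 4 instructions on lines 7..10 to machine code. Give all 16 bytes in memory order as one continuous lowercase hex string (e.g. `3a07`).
6f80000087000010d700000c8dbc0000

line 7 (neg): pack op=0x6f:8|rd=4:3|pad=0:21 = 0x6f800000; big→ 6f 80 00 00
line 8 (jsr): pack op=0x87:8|imm=16:24 = 0x87000010; big→ 87 00 00 10
line 9 (bra): pack op=0xd7:8|imm=12:24 = 0xd700000c; big→ d7 00 00 0c
line 10 (shl): pack op=0x8d:8|rd=5:3|rs=7:3|pad=0:18 = 0x8dbc0000; big→ 8d bc 00 00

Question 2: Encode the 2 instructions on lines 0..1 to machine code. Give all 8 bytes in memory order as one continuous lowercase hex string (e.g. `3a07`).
L0: neg op=0x6f:8|rd=1:3|pad=0:21 ⇒ 0x6f200000 ⇒ big 6f 20 00 00
L1: or op=0xbd:8|rd=5:3|rs=4:3|pad=0:18 ⇒ 0xbdb00000 ⇒ big bd b0 00 00

6f200000bdb00000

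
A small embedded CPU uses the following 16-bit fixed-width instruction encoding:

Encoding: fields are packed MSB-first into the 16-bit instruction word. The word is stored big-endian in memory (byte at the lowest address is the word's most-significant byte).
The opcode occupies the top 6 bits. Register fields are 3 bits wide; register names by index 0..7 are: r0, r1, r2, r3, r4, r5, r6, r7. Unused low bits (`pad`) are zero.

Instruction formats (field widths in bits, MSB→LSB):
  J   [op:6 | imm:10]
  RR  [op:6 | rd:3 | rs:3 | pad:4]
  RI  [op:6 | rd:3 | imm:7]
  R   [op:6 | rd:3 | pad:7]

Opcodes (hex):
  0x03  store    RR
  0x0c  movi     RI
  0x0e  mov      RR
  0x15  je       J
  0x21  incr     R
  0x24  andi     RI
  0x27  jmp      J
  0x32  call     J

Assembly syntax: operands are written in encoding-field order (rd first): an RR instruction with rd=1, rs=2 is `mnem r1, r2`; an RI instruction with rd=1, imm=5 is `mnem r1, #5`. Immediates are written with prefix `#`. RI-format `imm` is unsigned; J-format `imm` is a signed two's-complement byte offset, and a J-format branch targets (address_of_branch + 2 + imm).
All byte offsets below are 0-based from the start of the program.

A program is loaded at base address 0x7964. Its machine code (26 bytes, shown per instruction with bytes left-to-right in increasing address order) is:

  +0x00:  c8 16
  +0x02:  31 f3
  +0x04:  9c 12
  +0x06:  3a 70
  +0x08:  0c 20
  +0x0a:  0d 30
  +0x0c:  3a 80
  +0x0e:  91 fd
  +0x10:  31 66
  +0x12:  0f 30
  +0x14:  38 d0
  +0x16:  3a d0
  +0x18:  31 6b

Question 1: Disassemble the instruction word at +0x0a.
store r2, r3

[0a] 0d 30 → 0x0d30
  top 6b → 0x3 → store [RR]
  rd@[9:7]=0x2 ⇒ r2
  rs@[6:4]=0x3 ⇒ r3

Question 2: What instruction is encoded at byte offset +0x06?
[06] 3a 70 → 0x3a70
  top 6b → 0xe → mov [RR]
  [9:7] rd=4 = r4
  [6:4] rs=7 = r7

mov r4, r7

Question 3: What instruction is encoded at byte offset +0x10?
movi r2, #102

+0x10: 31 66 ⇒ word 0x3166 (big)
  top 6b → 0xc → movi [RI]
  [9:7] rd=2 = r2
  [6:0] imm=102 = #102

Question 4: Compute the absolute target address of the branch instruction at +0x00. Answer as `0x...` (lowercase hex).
+0x00: c8 16 ⇒ word 0xc816 (big)
  top 6b → 0x32 → call [J]
  imm@[9:0]=0x16 ⇒ #22
  target = base 0x7964 + off 0x00 + 2 + imm 22 = 0x797c

0x797c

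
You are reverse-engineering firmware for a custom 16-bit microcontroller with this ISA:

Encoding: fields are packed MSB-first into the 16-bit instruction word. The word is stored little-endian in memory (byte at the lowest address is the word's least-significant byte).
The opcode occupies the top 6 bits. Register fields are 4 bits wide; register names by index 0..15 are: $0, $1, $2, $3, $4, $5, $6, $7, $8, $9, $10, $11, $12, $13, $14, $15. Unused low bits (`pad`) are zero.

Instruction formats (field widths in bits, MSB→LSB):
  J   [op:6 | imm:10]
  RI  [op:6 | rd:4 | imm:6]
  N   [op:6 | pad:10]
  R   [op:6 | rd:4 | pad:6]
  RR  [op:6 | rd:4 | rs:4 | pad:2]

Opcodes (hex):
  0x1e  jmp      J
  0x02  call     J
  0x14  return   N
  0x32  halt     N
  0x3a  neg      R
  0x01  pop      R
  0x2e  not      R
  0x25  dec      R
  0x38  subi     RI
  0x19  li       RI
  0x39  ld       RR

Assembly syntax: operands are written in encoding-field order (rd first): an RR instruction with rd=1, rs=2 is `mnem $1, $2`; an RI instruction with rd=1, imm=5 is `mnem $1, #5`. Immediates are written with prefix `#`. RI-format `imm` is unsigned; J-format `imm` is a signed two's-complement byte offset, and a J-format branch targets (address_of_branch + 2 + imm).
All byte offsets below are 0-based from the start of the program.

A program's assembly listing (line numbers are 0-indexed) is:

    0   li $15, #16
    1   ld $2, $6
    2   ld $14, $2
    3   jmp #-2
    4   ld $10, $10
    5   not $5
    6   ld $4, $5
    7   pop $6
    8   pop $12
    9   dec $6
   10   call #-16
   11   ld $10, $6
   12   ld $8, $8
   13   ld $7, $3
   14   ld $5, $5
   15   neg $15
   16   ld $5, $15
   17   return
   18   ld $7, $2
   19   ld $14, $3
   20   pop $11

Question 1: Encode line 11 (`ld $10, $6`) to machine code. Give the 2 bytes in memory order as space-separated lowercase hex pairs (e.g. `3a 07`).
98 e6

line 11 (ld): pack op=0x39:6|rd=10:4|rs=6:4|pad=0:2 = 0xe698; little→ 98 e6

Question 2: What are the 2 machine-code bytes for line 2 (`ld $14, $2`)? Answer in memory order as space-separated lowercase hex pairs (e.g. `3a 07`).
line 2 (ld): pack op=0x39:6|rd=14:4|rs=2:4|pad=0:2 = 0xe788; little→ 88 e7

88 e7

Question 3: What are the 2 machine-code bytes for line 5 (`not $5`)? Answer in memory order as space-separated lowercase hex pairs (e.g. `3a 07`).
L5: not op=0x2e:6|rd=5:4|pad=0:6 ⇒ 0xb940 ⇒ little 40 b9

40 b9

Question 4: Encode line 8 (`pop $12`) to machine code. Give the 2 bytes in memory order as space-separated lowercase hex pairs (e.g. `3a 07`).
line 8 (pop): pack op=0x1:6|rd=12:4|pad=0:6 = 0x0700; little→ 00 07

00 07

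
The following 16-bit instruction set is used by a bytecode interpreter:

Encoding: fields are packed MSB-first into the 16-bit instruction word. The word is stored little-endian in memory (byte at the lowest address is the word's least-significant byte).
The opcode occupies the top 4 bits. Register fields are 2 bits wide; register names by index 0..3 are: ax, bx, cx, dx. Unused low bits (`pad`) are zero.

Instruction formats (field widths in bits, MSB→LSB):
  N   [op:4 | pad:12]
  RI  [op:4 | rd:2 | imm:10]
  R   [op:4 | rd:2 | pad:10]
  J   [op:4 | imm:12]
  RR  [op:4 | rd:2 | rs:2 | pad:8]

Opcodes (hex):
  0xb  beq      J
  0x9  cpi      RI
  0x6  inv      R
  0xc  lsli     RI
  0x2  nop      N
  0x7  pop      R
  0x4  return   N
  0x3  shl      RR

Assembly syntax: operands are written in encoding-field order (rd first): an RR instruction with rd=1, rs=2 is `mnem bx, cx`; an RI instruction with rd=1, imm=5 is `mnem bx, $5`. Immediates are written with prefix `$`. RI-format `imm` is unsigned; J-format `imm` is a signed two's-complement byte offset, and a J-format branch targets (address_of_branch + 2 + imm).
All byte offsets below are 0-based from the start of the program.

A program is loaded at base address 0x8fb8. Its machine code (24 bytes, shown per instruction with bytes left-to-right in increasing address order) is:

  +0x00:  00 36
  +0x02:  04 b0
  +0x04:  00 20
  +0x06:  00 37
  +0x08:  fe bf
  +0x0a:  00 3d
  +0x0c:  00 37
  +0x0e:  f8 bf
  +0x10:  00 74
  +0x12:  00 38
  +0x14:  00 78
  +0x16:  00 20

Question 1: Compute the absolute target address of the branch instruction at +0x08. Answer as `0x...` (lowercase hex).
+0x08: fe bf ⇒ word 0xbffe (little)
  op=0xbffe>>12=0xb ⇒ beq (J)
  imm: (w>>0)&0xfff=0xffe (s12→-2) → $-2
  target = base 0x8fb8 + off 0x08 + 2 + imm -2 = 0x8fc0

0x8fc0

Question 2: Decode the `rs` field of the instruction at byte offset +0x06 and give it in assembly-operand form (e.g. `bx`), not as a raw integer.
dx

off 0x06: read 00 37 as little → 0x3700
  op=0x3700>>12=0x3 ⇒ shl (RR)
  rd: (w>>10)&0x3=0x1 → bx
  rs: (w>>8)&0x3=0x3 → dx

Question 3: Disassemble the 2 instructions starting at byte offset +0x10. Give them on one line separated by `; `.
pop bx; shl cx, ax

+0x10: 00 74 ⇒ word 0x7400 (little)
  op=0x7400>>12=0x7 ⇒ pop (R)
  rd@[11:10]=0x1 ⇒ bx
+0x12: 00 38 ⇒ word 0x3800 (little)
  op=0x3800>>12=0x3 ⇒ shl (RR)
  rd@[11:10]=0x2 ⇒ cx
  rs@[9:8]=0x0 ⇒ ax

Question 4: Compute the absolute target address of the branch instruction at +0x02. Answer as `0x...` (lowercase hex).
0x8fc0

@+02  little-endian(04 b0) = 0xb004
  opcode bits[15:12]=0xb: beq/J
  imm@[11:0]=0x4 ⇒ $4
  target = base 0x8fb8 + off 0x02 + 2 + imm 4 = 0x8fc0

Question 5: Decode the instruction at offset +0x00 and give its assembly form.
shl bx, cx

off 0x00: read 00 36 as little → 0x3600
  op=0x3600>>12=0x3 ⇒ shl (RR)
  rd@[11:10]=0x1 ⇒ bx
  rs@[9:8]=0x2 ⇒ cx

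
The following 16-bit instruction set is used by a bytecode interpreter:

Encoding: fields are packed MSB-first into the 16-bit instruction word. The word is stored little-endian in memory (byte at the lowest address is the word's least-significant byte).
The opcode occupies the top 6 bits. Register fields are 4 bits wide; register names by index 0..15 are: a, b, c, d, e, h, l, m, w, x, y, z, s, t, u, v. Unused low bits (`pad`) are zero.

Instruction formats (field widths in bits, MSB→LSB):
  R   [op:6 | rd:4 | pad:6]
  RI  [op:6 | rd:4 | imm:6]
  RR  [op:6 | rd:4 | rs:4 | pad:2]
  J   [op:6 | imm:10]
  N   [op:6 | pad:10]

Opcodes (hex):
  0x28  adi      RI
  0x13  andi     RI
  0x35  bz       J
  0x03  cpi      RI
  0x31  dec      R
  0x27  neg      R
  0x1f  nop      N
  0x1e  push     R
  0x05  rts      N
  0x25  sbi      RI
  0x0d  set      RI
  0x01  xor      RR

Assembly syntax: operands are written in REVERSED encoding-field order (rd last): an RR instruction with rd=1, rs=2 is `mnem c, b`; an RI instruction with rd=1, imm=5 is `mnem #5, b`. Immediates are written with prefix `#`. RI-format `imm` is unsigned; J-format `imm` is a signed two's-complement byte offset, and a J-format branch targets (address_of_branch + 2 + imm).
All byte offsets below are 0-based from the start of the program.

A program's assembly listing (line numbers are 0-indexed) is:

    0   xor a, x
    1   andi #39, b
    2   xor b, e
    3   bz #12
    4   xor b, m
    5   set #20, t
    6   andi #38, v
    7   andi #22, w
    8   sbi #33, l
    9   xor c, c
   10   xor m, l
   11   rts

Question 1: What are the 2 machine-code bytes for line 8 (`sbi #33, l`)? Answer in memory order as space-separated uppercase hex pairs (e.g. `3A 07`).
A1 95

line 8 (sbi): pack op=0x25:6|rd=6:4|imm=33:6 = 0x95a1; little→ a1 95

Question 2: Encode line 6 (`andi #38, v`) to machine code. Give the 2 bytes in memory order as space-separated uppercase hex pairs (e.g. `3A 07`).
E6 4F

L6: andi op=0x13:6|rd=15:4|imm=38:6 ⇒ 0x4fe6 ⇒ little e6 4f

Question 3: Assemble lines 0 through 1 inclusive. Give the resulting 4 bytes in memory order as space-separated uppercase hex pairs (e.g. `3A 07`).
line 0 (xor): pack op=0x1:6|rd=9:4|rs=0:4|pad=0:2 = 0x0640; little→ 40 06
line 1 (andi): pack op=0x13:6|rd=1:4|imm=39:6 = 0x4c67; little→ 67 4c

40 06 67 4C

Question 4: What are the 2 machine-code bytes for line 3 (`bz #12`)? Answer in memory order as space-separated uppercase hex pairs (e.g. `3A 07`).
0C D4

line 3 (bz): pack op=0x35:6|imm=12:10 = 0xd40c; little→ 0c d4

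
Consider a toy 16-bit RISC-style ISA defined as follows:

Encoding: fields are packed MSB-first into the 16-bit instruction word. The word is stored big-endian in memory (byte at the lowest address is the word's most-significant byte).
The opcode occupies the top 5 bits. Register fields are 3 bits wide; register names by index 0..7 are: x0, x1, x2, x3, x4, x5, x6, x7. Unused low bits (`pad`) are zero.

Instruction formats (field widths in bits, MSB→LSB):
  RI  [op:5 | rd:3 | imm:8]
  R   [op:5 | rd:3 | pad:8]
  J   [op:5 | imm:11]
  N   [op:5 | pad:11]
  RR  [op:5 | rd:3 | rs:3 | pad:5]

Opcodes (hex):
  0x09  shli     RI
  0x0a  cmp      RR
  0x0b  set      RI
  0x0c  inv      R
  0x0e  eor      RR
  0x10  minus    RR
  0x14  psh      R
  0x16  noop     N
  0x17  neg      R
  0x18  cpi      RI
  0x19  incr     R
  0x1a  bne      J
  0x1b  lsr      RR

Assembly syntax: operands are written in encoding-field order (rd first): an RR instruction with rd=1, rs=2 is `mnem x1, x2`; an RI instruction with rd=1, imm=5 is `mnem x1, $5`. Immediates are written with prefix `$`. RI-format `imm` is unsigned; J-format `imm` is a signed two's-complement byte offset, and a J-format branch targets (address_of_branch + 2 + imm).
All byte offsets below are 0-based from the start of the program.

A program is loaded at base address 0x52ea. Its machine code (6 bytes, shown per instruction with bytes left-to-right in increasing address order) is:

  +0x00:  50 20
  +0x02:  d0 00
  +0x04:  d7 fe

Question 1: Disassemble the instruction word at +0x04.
bne $-2

+0x04: d7 fe ⇒ word 0xd7fe (big)
  op=0xd7fe>>11=0x1a ⇒ bne (J)
  imm@[10:0]=0x7fe (s11→-2) ⇒ $-2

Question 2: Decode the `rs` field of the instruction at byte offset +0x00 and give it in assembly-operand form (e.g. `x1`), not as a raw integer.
x1

+0x00: 50 20 ⇒ word 0x5020 (big)
  op=0x5020>>11=0xa ⇒ cmp (RR)
  [10:8] rd=0 = x0
  [7:5] rs=1 = x1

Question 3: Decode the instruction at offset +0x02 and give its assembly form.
bne $0

@+02  big-endian(d0 00) = 0xd000
  top 5b → 0x1a → bne [J]
  [10:0] imm=0 = $0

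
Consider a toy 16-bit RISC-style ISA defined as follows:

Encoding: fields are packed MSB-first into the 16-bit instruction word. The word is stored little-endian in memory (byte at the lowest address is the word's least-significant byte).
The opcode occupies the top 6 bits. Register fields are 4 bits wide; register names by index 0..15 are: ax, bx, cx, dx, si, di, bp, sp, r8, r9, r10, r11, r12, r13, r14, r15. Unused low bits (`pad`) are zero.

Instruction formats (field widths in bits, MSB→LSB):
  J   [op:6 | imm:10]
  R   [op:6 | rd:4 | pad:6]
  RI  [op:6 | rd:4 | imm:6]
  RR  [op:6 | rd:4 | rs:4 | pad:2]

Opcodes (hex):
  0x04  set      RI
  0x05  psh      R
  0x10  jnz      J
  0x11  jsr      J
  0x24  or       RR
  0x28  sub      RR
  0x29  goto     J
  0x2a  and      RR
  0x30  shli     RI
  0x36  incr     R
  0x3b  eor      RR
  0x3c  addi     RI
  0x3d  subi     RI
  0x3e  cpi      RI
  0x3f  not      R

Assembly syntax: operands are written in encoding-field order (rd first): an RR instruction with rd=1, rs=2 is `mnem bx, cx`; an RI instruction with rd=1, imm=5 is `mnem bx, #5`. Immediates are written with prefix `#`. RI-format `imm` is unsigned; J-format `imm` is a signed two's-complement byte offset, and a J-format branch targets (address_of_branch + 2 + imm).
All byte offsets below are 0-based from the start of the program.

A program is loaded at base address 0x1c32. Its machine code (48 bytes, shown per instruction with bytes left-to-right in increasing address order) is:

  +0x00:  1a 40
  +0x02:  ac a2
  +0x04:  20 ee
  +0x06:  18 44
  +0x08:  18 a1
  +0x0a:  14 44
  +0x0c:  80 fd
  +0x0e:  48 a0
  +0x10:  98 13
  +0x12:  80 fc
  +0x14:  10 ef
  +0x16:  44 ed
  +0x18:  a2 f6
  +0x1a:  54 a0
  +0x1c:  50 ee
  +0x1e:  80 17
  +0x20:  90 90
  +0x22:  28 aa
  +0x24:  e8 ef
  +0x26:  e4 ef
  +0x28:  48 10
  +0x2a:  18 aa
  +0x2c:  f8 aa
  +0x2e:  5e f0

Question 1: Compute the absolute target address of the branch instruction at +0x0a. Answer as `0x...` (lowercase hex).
+0x0a: 14 44 ⇒ word 0x4414 (little)
  op=0x4414>>10=0x11 ⇒ jsr (J)
  imm: (w>>0)&0x3ff=0x14 → #20
  target = base 0x1c32 + off 0x0a + 2 + imm 20 = 0x1c52

0x1c52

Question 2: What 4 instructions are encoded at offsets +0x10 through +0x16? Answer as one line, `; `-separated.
set r14, #24; not cx; eor r12, si; eor di, bx

off 0x10: read 98 13 as little → 0x1398
  top 6b → 0x4 → set [RI]
  rd: (w>>6)&0xf=0xe → r14
  imm: (w>>0)&0x3f=0x18 → #24
off 0x12: read 80 fc as little → 0xfc80
  top 6b → 0x3f → not [R]
  rd: (w>>6)&0xf=0x2 → cx
off 0x14: read 10 ef as little → 0xef10
  top 6b → 0x3b → eor [RR]
  rd: (w>>6)&0xf=0xc → r12
  rs: (w>>2)&0xf=0x4 → si
off 0x16: read 44 ed as little → 0xed44
  top 6b → 0x3b → eor [RR]
  rd: (w>>6)&0xf=0x5 → di
  rs: (w>>2)&0xf=0x1 → bx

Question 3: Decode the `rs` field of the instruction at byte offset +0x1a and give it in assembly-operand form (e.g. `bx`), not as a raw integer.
di

+0x1a: 54 a0 ⇒ word 0xa054 (little)
  top 6b → 0x28 → sub [RR]
  [9:6] rd=1 = bx
  [5:2] rs=5 = di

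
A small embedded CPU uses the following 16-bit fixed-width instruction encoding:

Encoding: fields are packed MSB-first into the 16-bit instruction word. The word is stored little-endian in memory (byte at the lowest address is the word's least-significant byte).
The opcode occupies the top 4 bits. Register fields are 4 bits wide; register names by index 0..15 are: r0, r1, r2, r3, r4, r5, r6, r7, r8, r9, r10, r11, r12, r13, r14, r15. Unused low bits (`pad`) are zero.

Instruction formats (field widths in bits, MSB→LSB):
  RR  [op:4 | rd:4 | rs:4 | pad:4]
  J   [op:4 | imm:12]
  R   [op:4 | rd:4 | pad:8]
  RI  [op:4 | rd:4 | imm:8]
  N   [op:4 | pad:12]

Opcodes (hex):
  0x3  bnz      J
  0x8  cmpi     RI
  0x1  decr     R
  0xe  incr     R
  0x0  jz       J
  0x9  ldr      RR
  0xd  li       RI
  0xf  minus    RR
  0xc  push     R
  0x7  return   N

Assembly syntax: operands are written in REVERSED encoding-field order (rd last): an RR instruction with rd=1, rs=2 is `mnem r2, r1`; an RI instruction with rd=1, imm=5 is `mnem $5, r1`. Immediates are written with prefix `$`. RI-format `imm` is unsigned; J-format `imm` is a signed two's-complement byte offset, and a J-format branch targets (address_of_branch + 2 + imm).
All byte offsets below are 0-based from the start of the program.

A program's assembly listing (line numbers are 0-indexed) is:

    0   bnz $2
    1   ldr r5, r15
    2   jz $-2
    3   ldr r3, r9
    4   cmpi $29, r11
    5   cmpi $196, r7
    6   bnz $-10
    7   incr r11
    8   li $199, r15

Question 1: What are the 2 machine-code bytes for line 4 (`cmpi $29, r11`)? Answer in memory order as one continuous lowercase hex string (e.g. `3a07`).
1d8b

line 4 (cmpi): pack op=0x8:4|rd=11:4|imm=29:8 = 0x8b1d; little→ 1d 8b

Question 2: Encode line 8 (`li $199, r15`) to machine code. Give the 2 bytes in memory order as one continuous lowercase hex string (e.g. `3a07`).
c7df

line 8 (li): pack op=0xd:4|rd=15:4|imm=199:8 = 0xdfc7; little→ c7 df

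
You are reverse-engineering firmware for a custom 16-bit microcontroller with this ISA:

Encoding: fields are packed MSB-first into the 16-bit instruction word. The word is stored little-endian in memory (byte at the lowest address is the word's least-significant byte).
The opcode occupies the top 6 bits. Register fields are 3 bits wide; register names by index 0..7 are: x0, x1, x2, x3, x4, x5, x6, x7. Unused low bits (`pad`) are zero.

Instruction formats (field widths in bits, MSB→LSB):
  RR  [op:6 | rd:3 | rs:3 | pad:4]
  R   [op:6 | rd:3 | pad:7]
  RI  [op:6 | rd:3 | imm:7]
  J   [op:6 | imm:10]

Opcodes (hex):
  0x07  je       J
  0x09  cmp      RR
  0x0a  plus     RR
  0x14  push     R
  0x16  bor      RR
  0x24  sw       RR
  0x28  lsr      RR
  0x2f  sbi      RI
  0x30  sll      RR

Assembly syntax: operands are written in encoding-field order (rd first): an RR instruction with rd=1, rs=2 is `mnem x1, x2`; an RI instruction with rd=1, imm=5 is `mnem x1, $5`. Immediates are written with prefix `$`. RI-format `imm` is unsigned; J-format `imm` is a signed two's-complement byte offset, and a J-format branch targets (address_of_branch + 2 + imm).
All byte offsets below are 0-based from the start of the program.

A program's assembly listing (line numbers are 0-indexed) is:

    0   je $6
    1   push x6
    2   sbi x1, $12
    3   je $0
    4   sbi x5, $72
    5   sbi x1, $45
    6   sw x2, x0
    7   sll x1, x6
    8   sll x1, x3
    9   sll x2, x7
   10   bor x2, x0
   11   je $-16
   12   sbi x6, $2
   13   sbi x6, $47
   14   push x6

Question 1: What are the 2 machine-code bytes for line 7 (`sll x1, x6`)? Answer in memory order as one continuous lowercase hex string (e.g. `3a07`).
e0c0

line 7 (sll): pack op=0x30:6|rd=1:3|rs=6:3|pad=0:4 = 0xc0e0; little→ e0 c0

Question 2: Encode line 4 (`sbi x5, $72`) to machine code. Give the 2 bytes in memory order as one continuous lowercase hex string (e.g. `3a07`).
c8be

4. sbi fields op=0x2f:6|rd=5:3|imm=72:7 → word bec8h → c8 be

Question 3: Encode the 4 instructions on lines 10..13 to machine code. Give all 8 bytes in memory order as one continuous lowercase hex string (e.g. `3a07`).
0059f01f02bf2fbf

10. bor fields op=0x16:6|rd=2:3|rs=0:3|pad=0:4 → word 5900h → 00 59
11. je fields op=0x7:6|imm=-16:10 → word 1ff0h → f0 1f
12. sbi fields op=0x2f:6|rd=6:3|imm=2:7 → word bf02h → 02 bf
13. sbi fields op=0x2f:6|rd=6:3|imm=47:7 → word bf2fh → 2f bf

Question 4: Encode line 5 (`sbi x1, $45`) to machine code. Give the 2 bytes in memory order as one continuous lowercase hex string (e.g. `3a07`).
5. sbi fields op=0x2f:6|rd=1:3|imm=45:7 → word bcadh → ad bc

adbc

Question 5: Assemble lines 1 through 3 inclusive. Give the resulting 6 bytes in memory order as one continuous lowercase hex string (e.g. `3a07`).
00538cbc001c

line 1 (push): pack op=0x14:6|rd=6:3|pad=0:7 = 0x5300; little→ 00 53
line 2 (sbi): pack op=0x2f:6|rd=1:3|imm=12:7 = 0xbc8c; little→ 8c bc
line 3 (je): pack op=0x7:6|imm=0:10 = 0x1c00; little→ 00 1c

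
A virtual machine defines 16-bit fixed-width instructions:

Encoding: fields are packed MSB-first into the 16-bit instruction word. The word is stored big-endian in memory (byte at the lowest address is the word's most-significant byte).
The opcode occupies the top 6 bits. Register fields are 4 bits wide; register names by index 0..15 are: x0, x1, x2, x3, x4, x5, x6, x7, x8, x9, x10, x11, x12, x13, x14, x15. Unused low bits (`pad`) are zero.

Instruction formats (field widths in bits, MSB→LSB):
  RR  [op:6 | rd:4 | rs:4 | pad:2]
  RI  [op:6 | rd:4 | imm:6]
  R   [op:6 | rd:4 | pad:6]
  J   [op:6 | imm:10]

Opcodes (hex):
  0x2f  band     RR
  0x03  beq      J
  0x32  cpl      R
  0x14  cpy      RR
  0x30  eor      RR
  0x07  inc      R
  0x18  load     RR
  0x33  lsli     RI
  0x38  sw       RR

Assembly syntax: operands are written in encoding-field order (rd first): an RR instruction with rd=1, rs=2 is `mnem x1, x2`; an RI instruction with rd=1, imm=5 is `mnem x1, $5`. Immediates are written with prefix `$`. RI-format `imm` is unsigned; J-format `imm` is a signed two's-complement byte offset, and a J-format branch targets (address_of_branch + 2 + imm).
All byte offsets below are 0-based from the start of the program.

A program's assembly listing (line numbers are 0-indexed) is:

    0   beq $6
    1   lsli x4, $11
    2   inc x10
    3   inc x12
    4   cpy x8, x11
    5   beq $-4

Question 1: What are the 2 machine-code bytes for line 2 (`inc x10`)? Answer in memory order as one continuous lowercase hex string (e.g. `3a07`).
L2: inc op=0x7:6|rd=10:4|pad=0:6 ⇒ 0x1e80 ⇒ big 1e 80

1e80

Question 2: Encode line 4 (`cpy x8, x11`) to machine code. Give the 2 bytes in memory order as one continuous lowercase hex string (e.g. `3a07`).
L4: cpy op=0x14:6|rd=8:4|rs=11:4|pad=0:2 ⇒ 0x522c ⇒ big 52 2c

522c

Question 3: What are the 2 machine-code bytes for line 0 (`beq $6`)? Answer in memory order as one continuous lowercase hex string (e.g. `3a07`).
0c06

0. beq fields op=0x3:6|imm=6:10 → word 0c06h → 0c 06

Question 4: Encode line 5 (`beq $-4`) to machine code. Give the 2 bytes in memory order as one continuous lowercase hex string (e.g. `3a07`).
line 5 (beq): pack op=0x3:6|imm=-4:10 = 0x0ffc; big→ 0f fc

0ffc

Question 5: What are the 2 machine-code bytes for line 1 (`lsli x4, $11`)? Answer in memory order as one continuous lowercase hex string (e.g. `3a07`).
cd0b

line 1 (lsli): pack op=0x33:6|rd=4:4|imm=11:6 = 0xcd0b; big→ cd 0b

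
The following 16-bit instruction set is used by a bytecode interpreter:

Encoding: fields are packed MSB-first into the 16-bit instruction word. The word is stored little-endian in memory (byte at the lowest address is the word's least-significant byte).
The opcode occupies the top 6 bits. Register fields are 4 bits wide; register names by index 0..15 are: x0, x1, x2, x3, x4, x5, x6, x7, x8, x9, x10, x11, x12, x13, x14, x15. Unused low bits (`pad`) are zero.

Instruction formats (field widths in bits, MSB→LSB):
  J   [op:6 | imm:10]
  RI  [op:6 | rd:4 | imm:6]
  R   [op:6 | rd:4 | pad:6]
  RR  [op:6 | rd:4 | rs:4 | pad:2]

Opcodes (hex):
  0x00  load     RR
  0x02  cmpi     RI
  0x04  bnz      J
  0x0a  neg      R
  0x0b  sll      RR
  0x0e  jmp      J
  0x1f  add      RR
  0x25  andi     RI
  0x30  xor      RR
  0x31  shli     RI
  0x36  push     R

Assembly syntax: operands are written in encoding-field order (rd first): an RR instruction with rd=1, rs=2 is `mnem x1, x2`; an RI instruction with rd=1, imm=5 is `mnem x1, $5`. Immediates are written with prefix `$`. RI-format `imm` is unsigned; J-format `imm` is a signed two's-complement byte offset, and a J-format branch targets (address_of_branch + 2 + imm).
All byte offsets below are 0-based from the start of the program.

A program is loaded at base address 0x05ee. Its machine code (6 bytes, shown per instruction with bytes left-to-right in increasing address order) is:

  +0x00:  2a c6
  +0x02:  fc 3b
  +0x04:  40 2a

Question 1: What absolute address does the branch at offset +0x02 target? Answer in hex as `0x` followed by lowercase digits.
+0x02: fc 3b ⇒ word 0x3bfc (little)
  op=0x3bfc>>10=0xe ⇒ jmp (J)
  [9:0] imm=1020 (s10→-4) = $-4
  target = base 0x05ee + off 0x02 + 2 + imm -4 = 0x05ee

0x05ee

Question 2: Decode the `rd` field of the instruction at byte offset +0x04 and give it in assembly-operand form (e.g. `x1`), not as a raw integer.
x9

@+04  little-endian(40 2a) = 0x2a40
  opcode bits[15:10]=0xa: neg/R
  rd: (w>>6)&0xf=0x9 → x9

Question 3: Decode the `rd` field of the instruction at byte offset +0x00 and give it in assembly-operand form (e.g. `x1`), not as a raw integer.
x8

@+00  little-endian(2a c6) = 0xc62a
  op=0xc62a>>10=0x31 ⇒ shli (RI)
  rd: (w>>6)&0xf=0x8 → x8
  imm: (w>>0)&0x3f=0x2a → $42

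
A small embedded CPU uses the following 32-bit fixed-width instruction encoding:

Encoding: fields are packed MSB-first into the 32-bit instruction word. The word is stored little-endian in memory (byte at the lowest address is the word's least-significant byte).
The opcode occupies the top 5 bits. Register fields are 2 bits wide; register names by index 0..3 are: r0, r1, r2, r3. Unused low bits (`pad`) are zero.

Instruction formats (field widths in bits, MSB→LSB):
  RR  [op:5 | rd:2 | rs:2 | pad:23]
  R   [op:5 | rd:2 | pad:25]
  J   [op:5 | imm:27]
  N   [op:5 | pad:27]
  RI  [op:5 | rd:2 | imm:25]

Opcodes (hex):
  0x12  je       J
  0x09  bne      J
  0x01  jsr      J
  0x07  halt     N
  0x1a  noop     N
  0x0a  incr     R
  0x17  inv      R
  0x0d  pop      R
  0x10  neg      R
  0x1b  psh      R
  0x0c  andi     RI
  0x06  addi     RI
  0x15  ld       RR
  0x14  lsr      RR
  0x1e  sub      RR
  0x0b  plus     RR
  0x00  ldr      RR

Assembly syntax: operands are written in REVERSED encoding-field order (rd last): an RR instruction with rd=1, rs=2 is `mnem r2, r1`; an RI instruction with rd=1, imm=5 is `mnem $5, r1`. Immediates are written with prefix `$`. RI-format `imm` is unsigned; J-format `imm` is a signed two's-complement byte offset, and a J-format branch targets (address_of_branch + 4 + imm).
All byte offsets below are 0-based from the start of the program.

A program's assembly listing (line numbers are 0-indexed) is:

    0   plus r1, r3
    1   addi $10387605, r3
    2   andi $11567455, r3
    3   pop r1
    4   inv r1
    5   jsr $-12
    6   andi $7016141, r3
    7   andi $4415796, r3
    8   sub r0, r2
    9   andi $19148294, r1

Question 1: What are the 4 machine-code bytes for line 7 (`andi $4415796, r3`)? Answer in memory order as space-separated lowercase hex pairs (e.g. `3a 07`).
7. andi fields op=0xc:5|rd=3:2|imm=4415796:25 → word 66436134h → 34 61 43 66

34 61 43 66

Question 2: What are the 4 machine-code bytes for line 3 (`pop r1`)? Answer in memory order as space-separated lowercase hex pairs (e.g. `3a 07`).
L3: pop op=0xd:5|rd=1:2|pad=0:25 ⇒ 0x6a000000 ⇒ little 00 00 00 6a

00 00 00 6a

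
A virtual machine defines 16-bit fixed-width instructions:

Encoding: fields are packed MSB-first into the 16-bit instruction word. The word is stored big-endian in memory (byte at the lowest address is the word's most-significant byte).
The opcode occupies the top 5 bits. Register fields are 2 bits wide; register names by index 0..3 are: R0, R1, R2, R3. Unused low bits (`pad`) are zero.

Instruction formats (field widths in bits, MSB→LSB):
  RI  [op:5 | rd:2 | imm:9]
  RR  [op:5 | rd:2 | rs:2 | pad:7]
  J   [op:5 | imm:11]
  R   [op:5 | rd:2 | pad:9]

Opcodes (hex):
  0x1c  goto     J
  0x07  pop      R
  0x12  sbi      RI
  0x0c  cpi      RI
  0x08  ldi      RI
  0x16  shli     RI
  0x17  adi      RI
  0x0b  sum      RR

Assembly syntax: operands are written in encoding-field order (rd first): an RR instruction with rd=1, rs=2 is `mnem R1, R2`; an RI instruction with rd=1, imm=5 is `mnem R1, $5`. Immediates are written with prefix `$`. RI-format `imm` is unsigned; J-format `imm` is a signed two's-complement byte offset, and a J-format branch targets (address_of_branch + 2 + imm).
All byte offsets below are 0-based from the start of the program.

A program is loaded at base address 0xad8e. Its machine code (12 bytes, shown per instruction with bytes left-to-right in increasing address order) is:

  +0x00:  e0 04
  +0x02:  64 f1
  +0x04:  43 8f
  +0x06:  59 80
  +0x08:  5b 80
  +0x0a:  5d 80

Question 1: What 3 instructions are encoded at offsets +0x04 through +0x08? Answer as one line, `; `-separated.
[04] 43 8f → 0x438f
  opcode bits[15:11]=0x8: ldi/RI
  [10:9] rd=1 = R1
  [8:0] imm=399 = $399
[06] 59 80 → 0x5980
  opcode bits[15:11]=0xb: sum/RR
  [10:9] rd=0 = R0
  [8:7] rs=3 = R3
[08] 5b 80 → 0x5b80
  opcode bits[15:11]=0xb: sum/RR
  [10:9] rd=1 = R1
  [8:7] rs=3 = R3

ldi R1, $399; sum R0, R3; sum R1, R3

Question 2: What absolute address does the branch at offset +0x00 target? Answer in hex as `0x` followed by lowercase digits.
off 0x00: read e0 04 as big → 0xe004
  opcode bits[15:11]=0x1c: goto/J
  imm@[10:0]=0x4 ⇒ $4
  target = base 0xad8e + off 0x00 + 2 + imm 4 = 0xad94

0xad94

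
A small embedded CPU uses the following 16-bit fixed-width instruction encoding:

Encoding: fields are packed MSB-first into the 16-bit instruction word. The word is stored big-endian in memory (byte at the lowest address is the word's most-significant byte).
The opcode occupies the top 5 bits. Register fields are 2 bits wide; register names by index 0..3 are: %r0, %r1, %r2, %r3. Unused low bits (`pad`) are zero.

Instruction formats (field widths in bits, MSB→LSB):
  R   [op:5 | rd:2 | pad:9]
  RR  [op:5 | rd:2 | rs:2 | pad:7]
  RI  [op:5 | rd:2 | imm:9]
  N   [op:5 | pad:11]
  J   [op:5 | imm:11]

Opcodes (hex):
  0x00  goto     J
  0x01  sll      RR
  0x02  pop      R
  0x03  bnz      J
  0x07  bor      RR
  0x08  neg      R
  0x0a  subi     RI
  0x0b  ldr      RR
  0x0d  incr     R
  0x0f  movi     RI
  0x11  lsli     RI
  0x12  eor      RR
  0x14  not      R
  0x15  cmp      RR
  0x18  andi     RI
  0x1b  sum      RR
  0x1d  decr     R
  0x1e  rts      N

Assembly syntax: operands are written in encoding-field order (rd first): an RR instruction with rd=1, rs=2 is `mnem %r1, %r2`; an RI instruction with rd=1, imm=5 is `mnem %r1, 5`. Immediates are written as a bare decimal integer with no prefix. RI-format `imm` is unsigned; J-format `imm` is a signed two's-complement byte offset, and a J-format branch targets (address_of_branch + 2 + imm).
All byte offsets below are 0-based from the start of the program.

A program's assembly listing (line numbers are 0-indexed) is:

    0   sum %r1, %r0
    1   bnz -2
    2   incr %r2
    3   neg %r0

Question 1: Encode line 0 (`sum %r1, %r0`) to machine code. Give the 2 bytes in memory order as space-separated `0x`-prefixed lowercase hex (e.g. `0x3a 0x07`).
0xda 0x00

L0: sum op=0x1b:5|rd=1:2|rs=0:2|pad=0:7 ⇒ 0xda00 ⇒ big da 00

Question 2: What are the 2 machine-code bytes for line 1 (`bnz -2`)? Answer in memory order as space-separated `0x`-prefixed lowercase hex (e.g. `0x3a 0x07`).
line 1 (bnz): pack op=0x3:5|imm=-2:11 = 0x1ffe; big→ 1f fe

0x1f 0xfe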